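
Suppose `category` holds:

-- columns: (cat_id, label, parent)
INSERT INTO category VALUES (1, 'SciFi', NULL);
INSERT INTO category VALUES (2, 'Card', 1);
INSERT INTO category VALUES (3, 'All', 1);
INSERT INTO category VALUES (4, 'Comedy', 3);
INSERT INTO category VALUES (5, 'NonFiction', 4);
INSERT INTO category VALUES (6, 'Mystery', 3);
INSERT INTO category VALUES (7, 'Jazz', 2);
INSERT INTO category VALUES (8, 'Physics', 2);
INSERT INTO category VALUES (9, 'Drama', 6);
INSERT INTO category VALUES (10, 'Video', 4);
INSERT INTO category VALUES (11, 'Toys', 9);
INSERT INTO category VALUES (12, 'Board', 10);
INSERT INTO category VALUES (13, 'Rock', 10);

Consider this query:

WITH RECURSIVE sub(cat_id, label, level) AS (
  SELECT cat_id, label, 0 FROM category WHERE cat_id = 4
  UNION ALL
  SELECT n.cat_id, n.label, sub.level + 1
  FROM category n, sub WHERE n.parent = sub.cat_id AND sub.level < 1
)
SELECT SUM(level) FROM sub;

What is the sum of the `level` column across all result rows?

Base: cat_id=4 (Comedy) at level 0.
Iteration 1: rows with parent in {4} -> NonFiction (id 5, level 1), Video (id 10, level 1).
Iteration 2: level < 1 fails for all current rows; recursion stops.
SUM(level) = 0 + 1 + 1 = 2.

2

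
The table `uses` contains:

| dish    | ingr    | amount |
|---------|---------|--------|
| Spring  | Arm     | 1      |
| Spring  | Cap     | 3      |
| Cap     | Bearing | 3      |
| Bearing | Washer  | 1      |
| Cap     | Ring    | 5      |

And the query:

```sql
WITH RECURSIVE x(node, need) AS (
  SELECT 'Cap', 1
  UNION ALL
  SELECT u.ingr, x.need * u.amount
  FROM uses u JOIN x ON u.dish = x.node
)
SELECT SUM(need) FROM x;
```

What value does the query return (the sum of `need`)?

Base: (Cap, need=1).
Iteration 1: components of {Cap} -> Bearing = 1*3 = 3, Ring = 1*5 = 5.
Iteration 2: components of {Bearing,Ring} -> Washer = 3*1 = 3.
Iteration 3: no further components; recursion stops.
SUM(need) = 1 + 3 + 5 + 3 = 12.

12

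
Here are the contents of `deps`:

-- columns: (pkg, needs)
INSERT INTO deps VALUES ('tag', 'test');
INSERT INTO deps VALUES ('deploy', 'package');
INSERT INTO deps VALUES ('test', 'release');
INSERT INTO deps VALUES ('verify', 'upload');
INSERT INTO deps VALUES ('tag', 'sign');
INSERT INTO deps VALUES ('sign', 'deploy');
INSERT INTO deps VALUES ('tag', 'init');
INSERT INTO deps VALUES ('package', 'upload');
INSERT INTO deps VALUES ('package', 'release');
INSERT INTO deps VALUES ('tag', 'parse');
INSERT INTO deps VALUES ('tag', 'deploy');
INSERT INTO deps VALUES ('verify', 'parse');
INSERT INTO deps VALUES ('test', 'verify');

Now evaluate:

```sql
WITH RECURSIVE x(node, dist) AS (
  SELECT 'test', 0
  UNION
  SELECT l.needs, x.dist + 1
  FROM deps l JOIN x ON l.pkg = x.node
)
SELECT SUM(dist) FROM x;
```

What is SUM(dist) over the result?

6

Base: (test, dist=0).
Iteration 1: edges from {test} -> (release, dist=1), (verify, dist=1).
Iteration 2: edges from {release,verify} -> (parse, dist=2), (upload, dist=2).
Iteration 3: no outgoing edges from {parse,upload}; recursion stops.
SUM(dist) = 0 + 1 + 1 + 2 + 2 = 6.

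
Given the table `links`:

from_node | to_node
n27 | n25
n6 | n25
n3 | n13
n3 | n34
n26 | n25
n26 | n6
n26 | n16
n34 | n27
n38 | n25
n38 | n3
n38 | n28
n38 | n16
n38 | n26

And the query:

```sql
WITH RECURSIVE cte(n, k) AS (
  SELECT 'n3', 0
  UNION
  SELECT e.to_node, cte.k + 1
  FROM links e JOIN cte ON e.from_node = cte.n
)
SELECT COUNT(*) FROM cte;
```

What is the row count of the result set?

Base: (n3, k=0).
Iteration 1: edges from {n3} -> (n13, k=1), (n34, k=1).
Iteration 2: edges from {n13,n34} -> (n27, k=2).
Iteration 3: edges from {n27} -> (n25, k=3).
Iteration 4: no outgoing edges from {n25}; recursion stops.
Total rows emitted: 5.

5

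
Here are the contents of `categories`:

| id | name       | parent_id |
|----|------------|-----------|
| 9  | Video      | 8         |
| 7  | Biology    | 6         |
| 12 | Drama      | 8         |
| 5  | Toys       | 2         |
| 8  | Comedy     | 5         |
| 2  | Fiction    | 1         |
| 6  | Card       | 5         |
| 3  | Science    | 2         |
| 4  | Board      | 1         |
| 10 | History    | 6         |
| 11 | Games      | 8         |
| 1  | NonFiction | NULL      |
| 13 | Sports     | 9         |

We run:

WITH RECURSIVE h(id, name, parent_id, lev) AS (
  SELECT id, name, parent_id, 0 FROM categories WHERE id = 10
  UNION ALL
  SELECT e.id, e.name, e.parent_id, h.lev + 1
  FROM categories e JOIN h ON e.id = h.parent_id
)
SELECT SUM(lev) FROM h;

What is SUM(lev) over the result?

Base: id=10 (History), parent_id=6, lev 0.
Iteration 1: join on id=6 -> Card (id 6, parent_id=5, lev 1).
Iteration 2: join on id=5 -> Toys (id 5, parent_id=2, lev 2).
Iteration 3: join on id=2 -> Fiction (id 2, parent_id=1, lev 3).
Iteration 4: join on id=1 -> NonFiction (id 1, parent_id=NULL, lev 4).
Iteration 5: parent_id is NULL; no match; recursion stops.
SUM(lev) = 0 + 1 + 2 + 3 + 4 = 10.

10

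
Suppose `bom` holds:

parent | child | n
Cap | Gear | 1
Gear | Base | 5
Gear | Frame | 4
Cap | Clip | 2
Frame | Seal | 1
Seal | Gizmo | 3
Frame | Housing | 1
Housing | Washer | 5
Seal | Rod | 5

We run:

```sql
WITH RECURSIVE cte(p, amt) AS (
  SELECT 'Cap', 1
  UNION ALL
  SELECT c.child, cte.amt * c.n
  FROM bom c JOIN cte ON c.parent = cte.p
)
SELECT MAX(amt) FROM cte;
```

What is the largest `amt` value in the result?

20

Base: (Cap, amt=1).
Iteration 1: components of {Cap} -> Clip = 1*2 = 2, Gear = 1*1 = 1.
Iteration 2: components of {Clip,Gear} -> Base = 1*5 = 5, Frame = 1*4 = 4.
Iteration 3: components of {Base,Frame} -> Housing = 4*1 = 4, Seal = 4*1 = 4.
Iteration 4: components of {Housing,Seal} -> Gizmo = 4*3 = 12, Rod = 4*5 = 20, Washer = 4*5 = 20.
Iteration 5: no further components; recursion stops.
amt values: 1, 1, 2, 5, 4, 4, 4, 12, 20, 20; the maximum is 20.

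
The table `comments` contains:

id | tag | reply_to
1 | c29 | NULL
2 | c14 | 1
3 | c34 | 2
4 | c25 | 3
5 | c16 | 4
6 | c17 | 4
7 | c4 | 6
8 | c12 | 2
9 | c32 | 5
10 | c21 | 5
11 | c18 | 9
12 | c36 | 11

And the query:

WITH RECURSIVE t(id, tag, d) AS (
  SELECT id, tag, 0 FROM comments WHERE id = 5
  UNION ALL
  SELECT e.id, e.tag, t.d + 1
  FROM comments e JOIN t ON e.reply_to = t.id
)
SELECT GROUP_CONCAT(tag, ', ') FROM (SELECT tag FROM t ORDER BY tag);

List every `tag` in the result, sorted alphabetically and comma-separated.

c16, c18, c21, c32, c36

Base: id=5 (c16) at d 0.
Iteration 1: rows with reply_to in {5} -> c32 (id 9, d 1), c21 (id 10, d 1).
Iteration 2: rows with reply_to in {9,10} -> c18 (id 11, d 2).
Iteration 3: rows with reply_to in {11} -> c36 (id 12, d 3).
Iteration 4: no rows with reply_to in {12}; recursion stops.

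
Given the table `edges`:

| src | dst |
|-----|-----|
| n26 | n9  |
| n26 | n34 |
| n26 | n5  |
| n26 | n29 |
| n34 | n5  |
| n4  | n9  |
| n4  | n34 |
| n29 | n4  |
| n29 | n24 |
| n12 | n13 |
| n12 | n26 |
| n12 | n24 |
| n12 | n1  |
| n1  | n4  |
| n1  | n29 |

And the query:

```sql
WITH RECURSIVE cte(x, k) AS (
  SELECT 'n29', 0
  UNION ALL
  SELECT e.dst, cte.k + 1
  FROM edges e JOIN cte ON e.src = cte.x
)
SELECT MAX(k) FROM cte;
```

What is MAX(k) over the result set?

Base: (n29, k=0).
Iteration 1: edges from {n29} -> (n24, k=1), (n4, k=1).
Iteration 2: edges from {n24,n4} -> (n34, k=2), (n9, k=2).
Iteration 3: edges from {n34,n9} -> (n5, k=3).
Iteration 4: no outgoing edges from {n5}; recursion stops.
k values: 0, 1, 1, 2, 2, 3; the maximum is 3.

3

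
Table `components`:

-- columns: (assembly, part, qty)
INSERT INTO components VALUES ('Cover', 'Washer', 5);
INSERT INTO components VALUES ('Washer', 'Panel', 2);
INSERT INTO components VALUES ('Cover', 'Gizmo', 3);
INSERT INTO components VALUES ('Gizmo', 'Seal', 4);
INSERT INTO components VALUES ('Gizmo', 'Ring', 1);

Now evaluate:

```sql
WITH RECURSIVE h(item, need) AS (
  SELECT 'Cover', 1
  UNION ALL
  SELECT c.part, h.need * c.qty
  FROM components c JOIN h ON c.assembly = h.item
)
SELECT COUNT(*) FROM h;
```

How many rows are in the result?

Base: (Cover, need=1).
Iteration 1: components of {Cover} -> Gizmo = 1*3 = 3, Washer = 1*5 = 5.
Iteration 2: components of {Gizmo,Washer} -> Panel = 5*2 = 10, Ring = 3*1 = 3, Seal = 3*4 = 12.
Iteration 3: no further components; recursion stops.
Total rows emitted: 6.

6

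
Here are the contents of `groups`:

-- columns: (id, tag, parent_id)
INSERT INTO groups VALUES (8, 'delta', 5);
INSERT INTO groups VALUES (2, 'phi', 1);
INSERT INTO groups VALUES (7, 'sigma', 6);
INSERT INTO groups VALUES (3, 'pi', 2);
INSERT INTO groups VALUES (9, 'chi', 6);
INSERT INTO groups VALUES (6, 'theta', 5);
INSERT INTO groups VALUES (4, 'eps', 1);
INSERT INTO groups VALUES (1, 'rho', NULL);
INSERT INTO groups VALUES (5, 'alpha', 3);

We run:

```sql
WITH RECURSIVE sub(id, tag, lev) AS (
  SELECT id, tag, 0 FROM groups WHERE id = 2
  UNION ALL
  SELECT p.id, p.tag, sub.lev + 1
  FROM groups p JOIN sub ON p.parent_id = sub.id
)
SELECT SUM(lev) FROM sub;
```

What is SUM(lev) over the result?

17

Base: id=2 (phi) at lev 0.
Iteration 1: rows with parent_id in {2} -> pi (id 3, lev 1).
Iteration 2: rows with parent_id in {3} -> alpha (id 5, lev 2).
Iteration 3: rows with parent_id in {5} -> theta (id 6, lev 3), delta (id 8, lev 3).
Iteration 4: rows with parent_id in {6,8} -> sigma (id 7, lev 4), chi (id 9, lev 4).
Iteration 5: no rows with parent_id in {7,9}; recursion stops.
SUM(lev) = 0 + 1 + 2 + 3 + 3 + 4 + 4 = 17.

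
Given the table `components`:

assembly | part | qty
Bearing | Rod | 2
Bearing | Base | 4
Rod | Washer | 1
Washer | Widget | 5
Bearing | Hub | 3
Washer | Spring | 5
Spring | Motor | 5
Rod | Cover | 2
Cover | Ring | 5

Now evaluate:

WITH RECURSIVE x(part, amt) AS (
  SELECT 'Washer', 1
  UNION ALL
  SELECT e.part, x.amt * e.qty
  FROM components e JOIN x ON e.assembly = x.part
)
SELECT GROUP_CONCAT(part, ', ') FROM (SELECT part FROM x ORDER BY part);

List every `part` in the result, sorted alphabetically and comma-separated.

Motor, Spring, Washer, Widget

Base: (Washer, amt=1).
Iteration 1: components of {Washer} -> Spring = 1*5 = 5, Widget = 1*5 = 5.
Iteration 2: components of {Spring,Widget} -> Motor = 5*5 = 25.
Iteration 3: no further components; recursion stops.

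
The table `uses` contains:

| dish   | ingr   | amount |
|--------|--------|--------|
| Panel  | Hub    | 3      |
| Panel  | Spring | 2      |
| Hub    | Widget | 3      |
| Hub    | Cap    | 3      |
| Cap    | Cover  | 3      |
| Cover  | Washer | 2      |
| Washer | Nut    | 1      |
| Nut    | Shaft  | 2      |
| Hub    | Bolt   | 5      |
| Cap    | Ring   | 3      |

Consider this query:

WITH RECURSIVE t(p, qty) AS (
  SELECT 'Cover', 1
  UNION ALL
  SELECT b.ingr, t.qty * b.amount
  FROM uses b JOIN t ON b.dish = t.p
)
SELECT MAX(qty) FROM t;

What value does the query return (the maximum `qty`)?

4

Base: (Cover, qty=1).
Iteration 1: components of {Cover} -> Washer = 1*2 = 2.
Iteration 2: components of {Washer} -> Nut = 2*1 = 2.
Iteration 3: components of {Nut} -> Shaft = 2*2 = 4.
Iteration 4: no further components; recursion stops.
qty values: 1, 2, 2, 4; the maximum is 4.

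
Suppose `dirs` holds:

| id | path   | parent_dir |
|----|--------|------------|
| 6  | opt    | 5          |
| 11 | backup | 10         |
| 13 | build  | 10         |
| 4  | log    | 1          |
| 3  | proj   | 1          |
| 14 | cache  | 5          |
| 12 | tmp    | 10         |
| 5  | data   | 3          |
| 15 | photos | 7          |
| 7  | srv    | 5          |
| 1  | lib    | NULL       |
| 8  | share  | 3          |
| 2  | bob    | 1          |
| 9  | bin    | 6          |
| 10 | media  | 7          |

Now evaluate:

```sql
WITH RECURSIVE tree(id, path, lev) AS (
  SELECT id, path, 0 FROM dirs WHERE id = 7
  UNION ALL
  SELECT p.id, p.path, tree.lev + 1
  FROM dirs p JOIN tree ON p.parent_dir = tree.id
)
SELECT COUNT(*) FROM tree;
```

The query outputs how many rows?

Base: id=7 (srv) at lev 0.
Iteration 1: rows with parent_dir in {7} -> media (id 10, lev 1), photos (id 15, lev 1).
Iteration 2: rows with parent_dir in {10,15} -> backup (id 11, lev 2), tmp (id 12, lev 2), build (id 13, lev 2).
Iteration 3: no rows with parent_dir in {11,12,13}; recursion stops.
Total rows emitted: 6.

6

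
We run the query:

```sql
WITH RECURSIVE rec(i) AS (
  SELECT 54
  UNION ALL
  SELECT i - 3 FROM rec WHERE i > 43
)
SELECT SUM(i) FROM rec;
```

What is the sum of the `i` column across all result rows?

Base: i=54.
Iteration 1: 54 > 43 holds -> i = 54 - 3 = 51.
Iteration 2: 51 > 43 holds -> i = 51 - 3 = 48.
Iteration 3: 48 > 43 holds -> i = 48 - 3 = 45.
Iteration 4: 45 > 43 holds -> i = 45 - 3 = 42.
Iteration 5: 42 > 43 fails; recursion stops.
SUM(i) = 54 + 51 + 48 + 45 + 42 = 240.

240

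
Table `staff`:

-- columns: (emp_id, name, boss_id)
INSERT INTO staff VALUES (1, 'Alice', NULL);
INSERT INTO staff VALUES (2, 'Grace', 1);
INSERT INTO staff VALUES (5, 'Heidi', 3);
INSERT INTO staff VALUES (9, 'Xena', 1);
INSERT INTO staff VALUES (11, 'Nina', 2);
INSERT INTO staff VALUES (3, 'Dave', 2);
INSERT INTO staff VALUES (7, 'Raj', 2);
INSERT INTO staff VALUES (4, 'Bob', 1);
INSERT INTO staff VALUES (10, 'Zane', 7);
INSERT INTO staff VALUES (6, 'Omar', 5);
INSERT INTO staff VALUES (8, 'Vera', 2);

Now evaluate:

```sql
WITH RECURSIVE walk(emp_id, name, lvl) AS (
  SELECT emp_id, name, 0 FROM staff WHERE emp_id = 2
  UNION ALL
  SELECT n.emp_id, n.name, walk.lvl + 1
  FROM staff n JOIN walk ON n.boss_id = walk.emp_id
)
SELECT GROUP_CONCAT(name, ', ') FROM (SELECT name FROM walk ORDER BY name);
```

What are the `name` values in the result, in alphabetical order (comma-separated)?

Base: emp_id=2 (Grace) at lvl 0.
Iteration 1: rows with boss_id in {2} -> Dave (id 3, lvl 1), Raj (id 7, lvl 1), Vera (id 8, lvl 1), Nina (id 11, lvl 1).
Iteration 2: rows with boss_id in {3,7,8,11} -> Heidi (id 5, lvl 2), Zane (id 10, lvl 2).
Iteration 3: rows with boss_id in {5,10} -> Omar (id 6, lvl 3).
Iteration 4: no rows with boss_id in {6}; recursion stops.

Dave, Grace, Heidi, Nina, Omar, Raj, Vera, Zane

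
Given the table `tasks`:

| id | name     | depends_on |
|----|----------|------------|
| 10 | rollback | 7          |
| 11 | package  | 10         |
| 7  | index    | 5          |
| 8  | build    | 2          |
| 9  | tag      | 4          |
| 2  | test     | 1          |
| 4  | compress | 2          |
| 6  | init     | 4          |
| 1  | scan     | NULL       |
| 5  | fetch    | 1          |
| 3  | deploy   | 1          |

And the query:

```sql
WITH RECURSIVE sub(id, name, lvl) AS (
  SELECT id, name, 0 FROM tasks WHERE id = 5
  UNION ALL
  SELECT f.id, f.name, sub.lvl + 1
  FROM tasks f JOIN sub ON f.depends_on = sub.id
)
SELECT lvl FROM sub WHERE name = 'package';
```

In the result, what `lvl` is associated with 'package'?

Base: id=5 (fetch) at lvl 0.
Iteration 1: rows with depends_on in {5} -> index (id 7, lvl 1).
Iteration 2: rows with depends_on in {7} -> rollback (id 10, lvl 2).
Iteration 3: rows with depends_on in {10} -> package (id 11, lvl 3).
Iteration 4: no rows with depends_on in {11}; recursion stops.

3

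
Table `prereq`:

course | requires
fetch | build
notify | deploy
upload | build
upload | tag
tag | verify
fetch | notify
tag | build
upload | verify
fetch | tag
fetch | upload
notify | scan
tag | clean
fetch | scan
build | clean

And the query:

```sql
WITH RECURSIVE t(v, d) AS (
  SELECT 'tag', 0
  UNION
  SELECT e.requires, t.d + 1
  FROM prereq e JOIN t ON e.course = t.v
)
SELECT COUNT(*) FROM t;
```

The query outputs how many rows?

5

Base: (tag, d=0).
Iteration 1: edges from {tag} -> (build, d=1), (clean, d=1), (verify, d=1).
Iteration 2: edges from {build,clean,verify} -> (clean, d=2).
Iteration 3: no outgoing edges from {clean}; recursion stops.
Total rows emitted: 5.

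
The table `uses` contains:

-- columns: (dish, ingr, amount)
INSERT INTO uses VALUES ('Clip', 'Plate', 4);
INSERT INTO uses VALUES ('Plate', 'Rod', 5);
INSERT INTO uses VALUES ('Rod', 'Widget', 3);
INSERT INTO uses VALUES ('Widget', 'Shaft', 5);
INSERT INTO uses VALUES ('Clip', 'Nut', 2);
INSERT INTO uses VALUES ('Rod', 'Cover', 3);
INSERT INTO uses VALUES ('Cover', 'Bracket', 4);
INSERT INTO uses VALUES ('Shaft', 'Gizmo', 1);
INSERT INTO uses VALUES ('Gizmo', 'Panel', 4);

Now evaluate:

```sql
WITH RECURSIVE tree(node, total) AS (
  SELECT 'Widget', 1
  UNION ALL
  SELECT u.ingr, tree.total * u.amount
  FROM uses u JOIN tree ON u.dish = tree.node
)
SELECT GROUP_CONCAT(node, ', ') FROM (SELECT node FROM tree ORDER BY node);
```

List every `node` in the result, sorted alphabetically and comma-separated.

Gizmo, Panel, Shaft, Widget

Base: (Widget, total=1).
Iteration 1: components of {Widget} -> Shaft = 1*5 = 5.
Iteration 2: components of {Shaft} -> Gizmo = 5*1 = 5.
Iteration 3: components of {Gizmo} -> Panel = 5*4 = 20.
Iteration 4: no further components; recursion stops.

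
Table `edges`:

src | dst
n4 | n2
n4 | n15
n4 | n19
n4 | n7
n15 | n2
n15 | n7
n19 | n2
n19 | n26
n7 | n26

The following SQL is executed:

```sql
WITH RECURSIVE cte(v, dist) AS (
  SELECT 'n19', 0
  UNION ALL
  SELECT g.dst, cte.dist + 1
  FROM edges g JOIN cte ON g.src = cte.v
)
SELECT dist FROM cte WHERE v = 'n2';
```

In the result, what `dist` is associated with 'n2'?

1

Base: (n19, dist=0).
Iteration 1: edges from {n19} -> (n2, dist=1), (n26, dist=1).
Iteration 2: no outgoing edges from {n2,n26}; recursion stops.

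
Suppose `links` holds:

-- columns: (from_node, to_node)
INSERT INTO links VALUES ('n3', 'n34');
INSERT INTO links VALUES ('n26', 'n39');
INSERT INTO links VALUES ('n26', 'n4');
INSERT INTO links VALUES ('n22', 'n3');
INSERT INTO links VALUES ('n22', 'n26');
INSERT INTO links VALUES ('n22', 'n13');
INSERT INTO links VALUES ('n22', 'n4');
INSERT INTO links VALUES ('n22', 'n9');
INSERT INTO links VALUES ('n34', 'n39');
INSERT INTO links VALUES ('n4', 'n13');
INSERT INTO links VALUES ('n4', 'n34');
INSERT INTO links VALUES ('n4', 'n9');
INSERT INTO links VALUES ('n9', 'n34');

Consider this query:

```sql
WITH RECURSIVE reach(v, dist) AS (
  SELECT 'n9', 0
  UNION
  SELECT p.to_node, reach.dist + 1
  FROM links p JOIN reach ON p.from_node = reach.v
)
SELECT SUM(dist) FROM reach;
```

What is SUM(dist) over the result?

3

Base: (n9, dist=0).
Iteration 1: edges from {n9} -> (n34, dist=1).
Iteration 2: edges from {n34} -> (n39, dist=2).
Iteration 3: no outgoing edges from {n39}; recursion stops.
SUM(dist) = 0 + 1 + 2 = 3.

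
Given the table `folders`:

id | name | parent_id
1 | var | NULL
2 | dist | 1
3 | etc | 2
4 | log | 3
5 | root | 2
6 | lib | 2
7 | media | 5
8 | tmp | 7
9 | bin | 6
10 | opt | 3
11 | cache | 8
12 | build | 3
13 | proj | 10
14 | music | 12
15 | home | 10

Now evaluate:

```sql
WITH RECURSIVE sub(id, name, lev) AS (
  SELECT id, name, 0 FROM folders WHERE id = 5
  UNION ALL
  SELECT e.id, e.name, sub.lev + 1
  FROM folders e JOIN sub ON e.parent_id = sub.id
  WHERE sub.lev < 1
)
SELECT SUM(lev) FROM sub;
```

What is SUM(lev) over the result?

1

Base: id=5 (root) at lev 0.
Iteration 1: rows with parent_id in {5} -> media (id 7, lev 1).
Iteration 2: lev < 1 fails for all current rows; recursion stops.
SUM(lev) = 0 + 1 = 1.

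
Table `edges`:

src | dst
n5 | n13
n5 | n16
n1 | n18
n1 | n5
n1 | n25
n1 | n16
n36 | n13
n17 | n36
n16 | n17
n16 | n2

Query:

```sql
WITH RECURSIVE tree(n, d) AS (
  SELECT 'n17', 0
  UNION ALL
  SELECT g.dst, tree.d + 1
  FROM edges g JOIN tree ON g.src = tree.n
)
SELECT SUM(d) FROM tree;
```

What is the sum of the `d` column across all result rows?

Base: (n17, d=0).
Iteration 1: edges from {n17} -> (n36, d=1).
Iteration 2: edges from {n36} -> (n13, d=2).
Iteration 3: no outgoing edges from {n13}; recursion stops.
SUM(d) = 0 + 1 + 2 = 3.

3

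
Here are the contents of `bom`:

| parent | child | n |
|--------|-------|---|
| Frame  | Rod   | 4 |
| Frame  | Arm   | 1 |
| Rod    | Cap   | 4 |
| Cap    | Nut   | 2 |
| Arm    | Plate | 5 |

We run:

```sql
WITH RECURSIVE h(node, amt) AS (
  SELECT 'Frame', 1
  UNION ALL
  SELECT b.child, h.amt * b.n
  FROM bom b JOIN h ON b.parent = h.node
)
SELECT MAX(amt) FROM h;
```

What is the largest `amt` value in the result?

32

Base: (Frame, amt=1).
Iteration 1: components of {Frame} -> Arm = 1*1 = 1, Rod = 1*4 = 4.
Iteration 2: components of {Arm,Rod} -> Cap = 4*4 = 16, Plate = 1*5 = 5.
Iteration 3: components of {Cap,Plate} -> Nut = 16*2 = 32.
Iteration 4: no further components; recursion stops.
amt values: 1, 4, 1, 16, 5, 32; the maximum is 32.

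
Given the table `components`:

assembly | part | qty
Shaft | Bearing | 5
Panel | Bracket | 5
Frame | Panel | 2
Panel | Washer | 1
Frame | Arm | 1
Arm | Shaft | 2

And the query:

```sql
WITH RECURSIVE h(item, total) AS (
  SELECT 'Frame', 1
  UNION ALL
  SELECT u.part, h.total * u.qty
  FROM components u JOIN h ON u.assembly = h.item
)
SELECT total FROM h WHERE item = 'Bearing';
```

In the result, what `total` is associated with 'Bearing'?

10

Base: (Frame, total=1).
Iteration 1: components of {Frame} -> Arm = 1*1 = 1, Panel = 1*2 = 2.
Iteration 2: components of {Arm,Panel} -> Bracket = 2*5 = 10, Shaft = 1*2 = 2, Washer = 2*1 = 2.
Iteration 3: components of {Bracket,Shaft,Washer} -> Bearing = 2*5 = 10.
Iteration 4: no further components; recursion stops.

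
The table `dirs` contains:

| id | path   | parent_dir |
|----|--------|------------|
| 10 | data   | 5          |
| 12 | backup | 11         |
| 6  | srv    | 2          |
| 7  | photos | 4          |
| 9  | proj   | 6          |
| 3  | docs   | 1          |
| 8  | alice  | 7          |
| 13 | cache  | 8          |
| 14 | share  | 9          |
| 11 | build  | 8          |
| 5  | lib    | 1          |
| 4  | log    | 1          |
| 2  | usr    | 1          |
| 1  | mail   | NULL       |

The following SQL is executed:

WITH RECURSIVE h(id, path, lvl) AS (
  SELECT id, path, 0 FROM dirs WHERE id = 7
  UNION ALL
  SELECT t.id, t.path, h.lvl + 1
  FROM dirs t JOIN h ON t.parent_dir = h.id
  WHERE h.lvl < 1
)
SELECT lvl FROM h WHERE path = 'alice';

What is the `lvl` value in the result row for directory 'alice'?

1

Base: id=7 (photos) at lvl 0.
Iteration 1: rows with parent_dir in {7} -> alice (id 8, lvl 1).
Iteration 2: lvl < 1 fails for all current rows; recursion stops.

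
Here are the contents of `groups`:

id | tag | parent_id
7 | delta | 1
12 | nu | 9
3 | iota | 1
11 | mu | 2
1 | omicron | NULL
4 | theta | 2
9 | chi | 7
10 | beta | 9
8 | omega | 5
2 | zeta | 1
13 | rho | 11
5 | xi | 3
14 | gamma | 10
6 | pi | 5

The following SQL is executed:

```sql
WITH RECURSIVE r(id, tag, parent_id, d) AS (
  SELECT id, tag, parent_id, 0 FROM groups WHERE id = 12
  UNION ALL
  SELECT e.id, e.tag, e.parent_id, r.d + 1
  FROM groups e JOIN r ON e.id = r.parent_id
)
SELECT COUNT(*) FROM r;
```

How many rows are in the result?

Base: id=12 (nu), parent_id=9, d 0.
Iteration 1: join on id=9 -> chi (id 9, parent_id=7, d 1).
Iteration 2: join on id=7 -> delta (id 7, parent_id=1, d 2).
Iteration 3: join on id=1 -> omicron (id 1, parent_id=NULL, d 3).
Iteration 4: parent_id is NULL; no match; recursion stops.
Total rows emitted: 4.

4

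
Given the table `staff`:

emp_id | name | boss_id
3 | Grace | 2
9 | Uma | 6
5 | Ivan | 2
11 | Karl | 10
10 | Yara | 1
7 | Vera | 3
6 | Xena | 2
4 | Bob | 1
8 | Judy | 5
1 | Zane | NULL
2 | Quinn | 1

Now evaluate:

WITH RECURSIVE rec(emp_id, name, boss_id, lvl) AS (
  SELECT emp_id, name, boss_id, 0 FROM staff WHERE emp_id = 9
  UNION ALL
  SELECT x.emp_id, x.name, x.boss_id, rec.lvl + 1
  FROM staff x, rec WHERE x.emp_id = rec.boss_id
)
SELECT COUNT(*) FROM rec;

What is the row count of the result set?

Base: emp_id=9 (Uma), boss_id=6, lvl 0.
Iteration 1: join on emp_id=6 -> Xena (id 6, boss_id=2, lvl 1).
Iteration 2: join on emp_id=2 -> Quinn (id 2, boss_id=1, lvl 2).
Iteration 3: join on emp_id=1 -> Zane (id 1, boss_id=NULL, lvl 3).
Iteration 4: boss_id is NULL; no match; recursion stops.
Total rows emitted: 4.

4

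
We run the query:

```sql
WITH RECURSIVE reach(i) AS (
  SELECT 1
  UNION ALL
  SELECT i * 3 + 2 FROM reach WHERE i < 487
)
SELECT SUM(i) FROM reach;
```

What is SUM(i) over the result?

Base: i=1.
Iteration 1: 1 < 487 holds -> i = 1 * 3 + 2 = 5.
Iteration 2: 5 < 487 holds -> i = 5 * 3 + 2 = 17.
Iteration 3: 17 < 487 holds -> i = 17 * 3 + 2 = 53.
Iteration 4: 53 < 487 holds -> i = 53 * 3 + 2 = 161.
Iteration 5: 161 < 487 holds -> i = 161 * 3 + 2 = 485.
Iteration 6: 485 < 487 holds -> i = 485 * 3 + 2 = 1457.
Iteration 7: 1457 < 487 fails; recursion stops.
SUM(i) = 1 + 5 + 17 + 53 + 161 + 485 + 1457 = 2179.

2179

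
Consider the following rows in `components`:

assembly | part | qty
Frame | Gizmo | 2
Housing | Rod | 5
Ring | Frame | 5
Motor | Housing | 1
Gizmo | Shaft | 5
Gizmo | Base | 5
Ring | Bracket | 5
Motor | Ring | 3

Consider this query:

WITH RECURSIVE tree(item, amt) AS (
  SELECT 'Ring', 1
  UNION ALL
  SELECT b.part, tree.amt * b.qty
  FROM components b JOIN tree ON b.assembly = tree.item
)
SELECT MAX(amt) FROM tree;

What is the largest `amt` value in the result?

50

Base: (Ring, amt=1).
Iteration 1: components of {Ring} -> Bracket = 1*5 = 5, Frame = 1*5 = 5.
Iteration 2: components of {Bracket,Frame} -> Gizmo = 5*2 = 10.
Iteration 3: components of {Gizmo} -> Base = 10*5 = 50, Shaft = 10*5 = 50.
Iteration 4: no further components; recursion stops.
amt values: 1, 5, 5, 10, 50, 50; the maximum is 50.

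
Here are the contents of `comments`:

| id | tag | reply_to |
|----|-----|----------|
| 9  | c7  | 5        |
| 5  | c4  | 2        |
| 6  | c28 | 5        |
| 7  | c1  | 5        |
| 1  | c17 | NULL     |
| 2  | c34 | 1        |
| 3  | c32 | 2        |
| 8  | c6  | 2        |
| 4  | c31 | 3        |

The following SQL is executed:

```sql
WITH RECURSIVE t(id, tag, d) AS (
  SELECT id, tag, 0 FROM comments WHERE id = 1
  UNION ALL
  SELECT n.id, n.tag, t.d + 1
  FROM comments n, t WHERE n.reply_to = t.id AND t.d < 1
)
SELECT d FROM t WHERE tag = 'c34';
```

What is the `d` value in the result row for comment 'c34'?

Base: id=1 (c17) at d 0.
Iteration 1: rows with reply_to in {1} -> c34 (id 2, d 1).
Iteration 2: d < 1 fails for all current rows; recursion stops.

1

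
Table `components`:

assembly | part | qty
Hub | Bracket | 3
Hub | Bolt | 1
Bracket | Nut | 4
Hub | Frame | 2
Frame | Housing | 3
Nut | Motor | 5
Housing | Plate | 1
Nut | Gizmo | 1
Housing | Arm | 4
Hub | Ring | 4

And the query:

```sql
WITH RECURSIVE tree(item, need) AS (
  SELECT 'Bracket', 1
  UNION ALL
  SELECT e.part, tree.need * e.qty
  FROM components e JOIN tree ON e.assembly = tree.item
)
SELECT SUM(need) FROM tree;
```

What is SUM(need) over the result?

Base: (Bracket, need=1).
Iteration 1: components of {Bracket} -> Nut = 1*4 = 4.
Iteration 2: components of {Nut} -> Gizmo = 4*1 = 4, Motor = 4*5 = 20.
Iteration 3: no further components; recursion stops.
SUM(need) = 1 + 4 + 20 + 4 = 29.

29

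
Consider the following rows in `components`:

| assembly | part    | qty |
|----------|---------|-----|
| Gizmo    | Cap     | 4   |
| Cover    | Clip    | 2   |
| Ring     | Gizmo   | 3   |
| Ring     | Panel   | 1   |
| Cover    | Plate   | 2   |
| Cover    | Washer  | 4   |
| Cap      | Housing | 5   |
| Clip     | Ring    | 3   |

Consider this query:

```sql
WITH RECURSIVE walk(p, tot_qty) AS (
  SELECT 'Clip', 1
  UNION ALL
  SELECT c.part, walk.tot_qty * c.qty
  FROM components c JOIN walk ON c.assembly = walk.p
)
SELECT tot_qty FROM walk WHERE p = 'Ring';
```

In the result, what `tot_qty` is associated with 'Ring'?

3

Base: (Clip, tot_qty=1).
Iteration 1: components of {Clip} -> Ring = 1*3 = 3.
Iteration 2: components of {Ring} -> Gizmo = 3*3 = 9, Panel = 3*1 = 3.
Iteration 3: components of {Gizmo,Panel} -> Cap = 9*4 = 36.
Iteration 4: components of {Cap} -> Housing = 36*5 = 180.
Iteration 5: no further components; recursion stops.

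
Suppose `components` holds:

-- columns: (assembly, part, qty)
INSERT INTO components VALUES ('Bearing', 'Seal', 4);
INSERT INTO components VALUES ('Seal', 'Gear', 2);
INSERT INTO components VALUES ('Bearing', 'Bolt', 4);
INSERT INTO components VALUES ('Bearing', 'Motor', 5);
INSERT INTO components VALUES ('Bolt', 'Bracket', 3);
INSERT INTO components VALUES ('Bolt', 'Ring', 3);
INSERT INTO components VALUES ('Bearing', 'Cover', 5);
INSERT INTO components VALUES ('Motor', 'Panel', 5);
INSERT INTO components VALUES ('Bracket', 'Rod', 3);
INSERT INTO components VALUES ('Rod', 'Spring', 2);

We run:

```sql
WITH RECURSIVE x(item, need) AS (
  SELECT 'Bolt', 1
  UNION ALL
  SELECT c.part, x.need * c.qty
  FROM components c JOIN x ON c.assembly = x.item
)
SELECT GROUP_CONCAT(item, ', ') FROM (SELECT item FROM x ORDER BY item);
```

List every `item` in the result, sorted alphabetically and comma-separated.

Bolt, Bracket, Ring, Rod, Spring

Base: (Bolt, need=1).
Iteration 1: components of {Bolt} -> Bracket = 1*3 = 3, Ring = 1*3 = 3.
Iteration 2: components of {Bracket,Ring} -> Rod = 3*3 = 9.
Iteration 3: components of {Rod} -> Spring = 9*2 = 18.
Iteration 4: no further components; recursion stops.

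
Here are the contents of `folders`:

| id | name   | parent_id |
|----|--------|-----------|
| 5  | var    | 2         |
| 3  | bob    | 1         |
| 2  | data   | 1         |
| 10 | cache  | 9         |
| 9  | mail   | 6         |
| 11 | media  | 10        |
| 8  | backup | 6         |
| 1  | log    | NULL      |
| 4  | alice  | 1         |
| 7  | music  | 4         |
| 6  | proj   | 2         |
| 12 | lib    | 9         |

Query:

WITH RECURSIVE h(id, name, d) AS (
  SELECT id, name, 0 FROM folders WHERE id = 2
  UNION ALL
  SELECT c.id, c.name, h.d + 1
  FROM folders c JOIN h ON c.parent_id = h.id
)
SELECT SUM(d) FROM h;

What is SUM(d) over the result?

Base: id=2 (data) at d 0.
Iteration 1: rows with parent_id in {2} -> var (id 5, d 1), proj (id 6, d 1).
Iteration 2: rows with parent_id in {5,6} -> backup (id 8, d 2), mail (id 9, d 2).
Iteration 3: rows with parent_id in {8,9} -> cache (id 10, d 3), lib (id 12, d 3).
Iteration 4: rows with parent_id in {10,12} -> media (id 11, d 4).
Iteration 5: no rows with parent_id in {11}; recursion stops.
SUM(d) = 0 + 1 + 1 + 2 + 2 + 3 + 3 + 4 = 16.

16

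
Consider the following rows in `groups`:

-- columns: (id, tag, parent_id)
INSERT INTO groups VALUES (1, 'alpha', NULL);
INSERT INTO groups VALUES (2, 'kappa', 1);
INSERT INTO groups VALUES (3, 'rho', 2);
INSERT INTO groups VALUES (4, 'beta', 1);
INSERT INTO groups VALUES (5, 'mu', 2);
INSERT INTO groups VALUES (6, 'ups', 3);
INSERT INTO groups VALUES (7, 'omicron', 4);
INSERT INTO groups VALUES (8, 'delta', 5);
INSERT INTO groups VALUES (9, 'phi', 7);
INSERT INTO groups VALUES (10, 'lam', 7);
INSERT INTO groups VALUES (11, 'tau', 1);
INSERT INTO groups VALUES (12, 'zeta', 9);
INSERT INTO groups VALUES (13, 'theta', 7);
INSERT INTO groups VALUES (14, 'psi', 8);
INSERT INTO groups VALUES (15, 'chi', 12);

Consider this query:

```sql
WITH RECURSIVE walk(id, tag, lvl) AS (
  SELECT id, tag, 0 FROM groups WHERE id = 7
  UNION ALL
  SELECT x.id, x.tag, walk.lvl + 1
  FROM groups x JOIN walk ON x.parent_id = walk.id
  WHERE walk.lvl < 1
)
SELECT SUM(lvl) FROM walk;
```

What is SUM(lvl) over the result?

Base: id=7 (omicron) at lvl 0.
Iteration 1: rows with parent_id in {7} -> phi (id 9, lvl 1), lam (id 10, lvl 1), theta (id 13, lvl 1).
Iteration 2: lvl < 1 fails for all current rows; recursion stops.
SUM(lvl) = 0 + 1 + 1 + 1 = 3.

3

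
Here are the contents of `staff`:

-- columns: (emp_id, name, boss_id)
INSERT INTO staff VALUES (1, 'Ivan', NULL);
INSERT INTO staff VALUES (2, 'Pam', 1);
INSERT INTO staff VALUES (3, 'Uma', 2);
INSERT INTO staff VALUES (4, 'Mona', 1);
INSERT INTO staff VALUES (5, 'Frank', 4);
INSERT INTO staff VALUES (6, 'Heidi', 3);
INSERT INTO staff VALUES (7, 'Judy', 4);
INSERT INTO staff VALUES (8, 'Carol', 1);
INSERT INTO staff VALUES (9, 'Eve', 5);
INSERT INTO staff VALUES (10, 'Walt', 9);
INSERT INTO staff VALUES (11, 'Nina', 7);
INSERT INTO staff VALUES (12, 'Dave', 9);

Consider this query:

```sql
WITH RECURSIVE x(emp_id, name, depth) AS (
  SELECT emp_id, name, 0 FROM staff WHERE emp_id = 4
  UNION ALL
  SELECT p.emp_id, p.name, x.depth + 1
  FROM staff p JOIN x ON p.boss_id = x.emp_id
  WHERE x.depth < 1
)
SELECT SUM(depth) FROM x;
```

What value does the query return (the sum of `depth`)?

Base: emp_id=4 (Mona) at depth 0.
Iteration 1: rows with boss_id in {4} -> Frank (id 5, depth 1), Judy (id 7, depth 1).
Iteration 2: depth < 1 fails for all current rows; recursion stops.
SUM(depth) = 0 + 1 + 1 = 2.

2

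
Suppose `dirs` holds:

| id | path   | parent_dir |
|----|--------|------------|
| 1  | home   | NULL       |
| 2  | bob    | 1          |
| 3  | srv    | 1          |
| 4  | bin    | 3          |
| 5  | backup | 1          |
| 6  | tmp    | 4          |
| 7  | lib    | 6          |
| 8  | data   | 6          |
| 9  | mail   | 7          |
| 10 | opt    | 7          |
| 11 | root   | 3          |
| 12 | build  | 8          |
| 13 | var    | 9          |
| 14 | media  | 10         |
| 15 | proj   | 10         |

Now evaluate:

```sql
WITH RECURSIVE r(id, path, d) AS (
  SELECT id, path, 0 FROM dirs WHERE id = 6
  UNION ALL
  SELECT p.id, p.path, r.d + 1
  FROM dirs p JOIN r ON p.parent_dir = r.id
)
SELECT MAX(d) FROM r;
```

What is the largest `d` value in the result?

Base: id=6 (tmp) at d 0.
Iteration 1: rows with parent_dir in {6} -> lib (id 7, d 1), data (id 8, d 1).
Iteration 2: rows with parent_dir in {7,8} -> mail (id 9, d 2), opt (id 10, d 2), build (id 12, d 2).
Iteration 3: rows with parent_dir in {9,10,12} -> var (id 13, d 3), media (id 14, d 3), proj (id 15, d 3).
Iteration 4: no rows with parent_dir in {13,14,15}; recursion stops.
d values: 0, 1, 1, 2, 2, 2, 3, 3, 3; the maximum is 3.

3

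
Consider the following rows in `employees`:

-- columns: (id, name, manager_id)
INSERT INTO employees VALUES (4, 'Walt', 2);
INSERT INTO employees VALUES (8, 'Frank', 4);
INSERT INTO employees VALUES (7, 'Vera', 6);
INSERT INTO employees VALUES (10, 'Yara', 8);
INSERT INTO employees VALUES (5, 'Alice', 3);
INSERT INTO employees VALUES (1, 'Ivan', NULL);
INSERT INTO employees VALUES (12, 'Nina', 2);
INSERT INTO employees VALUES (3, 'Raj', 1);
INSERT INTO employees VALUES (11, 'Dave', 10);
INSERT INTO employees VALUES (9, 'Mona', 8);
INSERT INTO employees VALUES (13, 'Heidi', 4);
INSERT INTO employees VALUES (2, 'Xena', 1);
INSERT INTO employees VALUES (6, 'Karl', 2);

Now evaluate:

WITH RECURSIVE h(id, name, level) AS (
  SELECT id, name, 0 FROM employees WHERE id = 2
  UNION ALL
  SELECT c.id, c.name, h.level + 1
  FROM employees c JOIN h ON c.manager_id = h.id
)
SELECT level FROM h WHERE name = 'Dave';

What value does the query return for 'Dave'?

Base: id=2 (Xena) at level 0.
Iteration 1: rows with manager_id in {2} -> Walt (id 4, level 1), Karl (id 6, level 1), Nina (id 12, level 1).
Iteration 2: rows with manager_id in {4,6,12} -> Vera (id 7, level 2), Frank (id 8, level 2), Heidi (id 13, level 2).
Iteration 3: rows with manager_id in {7,8,13} -> Mona (id 9, level 3), Yara (id 10, level 3).
Iteration 4: rows with manager_id in {9,10} -> Dave (id 11, level 4).
Iteration 5: no rows with manager_id in {11}; recursion stops.

4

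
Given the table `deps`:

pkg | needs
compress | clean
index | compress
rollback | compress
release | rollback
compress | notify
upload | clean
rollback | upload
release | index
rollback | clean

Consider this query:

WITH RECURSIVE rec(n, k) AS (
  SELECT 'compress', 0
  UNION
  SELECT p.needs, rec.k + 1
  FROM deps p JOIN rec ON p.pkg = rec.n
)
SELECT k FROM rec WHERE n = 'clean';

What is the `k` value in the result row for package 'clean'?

1

Base: (compress, k=0).
Iteration 1: edges from {compress} -> (clean, k=1), (notify, k=1).
Iteration 2: no outgoing edges from {clean,notify}; recursion stops.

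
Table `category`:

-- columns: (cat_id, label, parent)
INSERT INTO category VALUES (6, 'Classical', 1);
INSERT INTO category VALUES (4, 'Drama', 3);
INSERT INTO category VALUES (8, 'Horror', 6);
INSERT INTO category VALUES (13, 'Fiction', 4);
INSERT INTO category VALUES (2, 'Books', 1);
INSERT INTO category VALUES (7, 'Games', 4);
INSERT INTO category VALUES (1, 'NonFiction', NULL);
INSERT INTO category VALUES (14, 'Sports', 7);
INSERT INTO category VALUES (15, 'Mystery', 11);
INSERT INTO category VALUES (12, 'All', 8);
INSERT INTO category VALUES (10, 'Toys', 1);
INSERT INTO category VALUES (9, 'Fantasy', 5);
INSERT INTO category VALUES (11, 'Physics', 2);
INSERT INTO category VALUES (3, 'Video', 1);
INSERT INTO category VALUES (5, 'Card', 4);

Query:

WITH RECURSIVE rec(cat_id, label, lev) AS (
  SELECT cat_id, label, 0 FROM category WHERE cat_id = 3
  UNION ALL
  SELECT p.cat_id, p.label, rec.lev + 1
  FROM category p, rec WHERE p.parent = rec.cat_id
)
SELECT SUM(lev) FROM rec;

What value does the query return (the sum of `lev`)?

13

Base: cat_id=3 (Video) at lev 0.
Iteration 1: rows with parent in {3} -> Drama (id 4, lev 1).
Iteration 2: rows with parent in {4} -> Card (id 5, lev 2), Games (id 7, lev 2), Fiction (id 13, lev 2).
Iteration 3: rows with parent in {5,7,13} -> Fantasy (id 9, lev 3), Sports (id 14, lev 3).
Iteration 4: no rows with parent in {9,14}; recursion stops.
SUM(lev) = 0 + 1 + 2 + 2 + 2 + 3 + 3 = 13.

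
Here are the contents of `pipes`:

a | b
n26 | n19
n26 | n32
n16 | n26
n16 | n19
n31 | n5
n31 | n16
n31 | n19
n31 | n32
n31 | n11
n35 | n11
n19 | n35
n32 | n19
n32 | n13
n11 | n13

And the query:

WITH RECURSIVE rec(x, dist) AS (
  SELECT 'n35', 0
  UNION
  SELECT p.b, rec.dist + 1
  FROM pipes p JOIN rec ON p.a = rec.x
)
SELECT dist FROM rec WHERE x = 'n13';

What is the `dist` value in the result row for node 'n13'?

2

Base: (n35, dist=0).
Iteration 1: edges from {n35} -> (n11, dist=1).
Iteration 2: edges from {n11} -> (n13, dist=2).
Iteration 3: no outgoing edges from {n13}; recursion stops.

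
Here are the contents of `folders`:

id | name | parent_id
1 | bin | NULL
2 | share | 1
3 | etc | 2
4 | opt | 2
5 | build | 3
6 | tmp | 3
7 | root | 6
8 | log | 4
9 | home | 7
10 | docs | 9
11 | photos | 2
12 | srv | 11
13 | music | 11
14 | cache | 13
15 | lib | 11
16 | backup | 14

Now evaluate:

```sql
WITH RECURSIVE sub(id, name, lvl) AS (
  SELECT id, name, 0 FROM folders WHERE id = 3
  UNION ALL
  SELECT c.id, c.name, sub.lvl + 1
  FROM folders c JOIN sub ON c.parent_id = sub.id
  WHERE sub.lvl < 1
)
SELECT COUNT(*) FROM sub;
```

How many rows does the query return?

Base: id=3 (etc) at lvl 0.
Iteration 1: rows with parent_id in {3} -> build (id 5, lvl 1), tmp (id 6, lvl 1).
Iteration 2: lvl < 1 fails for all current rows; recursion stops.
Total rows emitted: 3.

3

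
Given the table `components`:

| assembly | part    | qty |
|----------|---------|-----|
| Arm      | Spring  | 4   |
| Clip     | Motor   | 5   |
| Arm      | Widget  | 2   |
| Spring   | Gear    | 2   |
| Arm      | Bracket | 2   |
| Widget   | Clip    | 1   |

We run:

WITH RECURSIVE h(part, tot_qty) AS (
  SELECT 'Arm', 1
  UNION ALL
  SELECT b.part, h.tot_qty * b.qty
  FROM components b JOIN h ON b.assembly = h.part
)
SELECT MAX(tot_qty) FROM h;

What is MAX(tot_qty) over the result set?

10

Base: (Arm, tot_qty=1).
Iteration 1: components of {Arm} -> Bracket = 1*2 = 2, Spring = 1*4 = 4, Widget = 1*2 = 2.
Iteration 2: components of {Bracket,Spring,Widget} -> Clip = 2*1 = 2, Gear = 4*2 = 8.
Iteration 3: components of {Clip,Gear} -> Motor = 2*5 = 10.
Iteration 4: no further components; recursion stops.
tot_qty values: 1, 2, 2, 4, 2, 8, 10; the maximum is 10.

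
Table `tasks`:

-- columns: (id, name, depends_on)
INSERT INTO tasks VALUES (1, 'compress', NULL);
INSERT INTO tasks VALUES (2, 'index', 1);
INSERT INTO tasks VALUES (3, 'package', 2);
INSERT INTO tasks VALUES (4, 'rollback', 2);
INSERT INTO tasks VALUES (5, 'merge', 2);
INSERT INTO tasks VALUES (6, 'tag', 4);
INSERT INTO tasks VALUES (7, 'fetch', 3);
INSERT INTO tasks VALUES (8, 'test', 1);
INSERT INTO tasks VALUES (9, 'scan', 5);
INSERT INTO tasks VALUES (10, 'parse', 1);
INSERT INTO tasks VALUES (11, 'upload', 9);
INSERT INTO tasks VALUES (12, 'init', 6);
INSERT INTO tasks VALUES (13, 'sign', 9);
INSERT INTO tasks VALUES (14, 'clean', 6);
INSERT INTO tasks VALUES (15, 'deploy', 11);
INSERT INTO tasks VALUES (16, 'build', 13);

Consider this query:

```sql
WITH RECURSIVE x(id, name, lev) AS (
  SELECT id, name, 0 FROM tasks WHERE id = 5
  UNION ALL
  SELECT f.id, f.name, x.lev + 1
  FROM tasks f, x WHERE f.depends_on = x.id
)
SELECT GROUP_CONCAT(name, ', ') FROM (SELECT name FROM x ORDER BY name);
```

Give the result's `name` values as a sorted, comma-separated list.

build, deploy, merge, scan, sign, upload

Base: id=5 (merge) at lev 0.
Iteration 1: rows with depends_on in {5} -> scan (id 9, lev 1).
Iteration 2: rows with depends_on in {9} -> upload (id 11, lev 2), sign (id 13, lev 2).
Iteration 3: rows with depends_on in {11,13} -> deploy (id 15, lev 3), build (id 16, lev 3).
Iteration 4: no rows with depends_on in {15,16}; recursion stops.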